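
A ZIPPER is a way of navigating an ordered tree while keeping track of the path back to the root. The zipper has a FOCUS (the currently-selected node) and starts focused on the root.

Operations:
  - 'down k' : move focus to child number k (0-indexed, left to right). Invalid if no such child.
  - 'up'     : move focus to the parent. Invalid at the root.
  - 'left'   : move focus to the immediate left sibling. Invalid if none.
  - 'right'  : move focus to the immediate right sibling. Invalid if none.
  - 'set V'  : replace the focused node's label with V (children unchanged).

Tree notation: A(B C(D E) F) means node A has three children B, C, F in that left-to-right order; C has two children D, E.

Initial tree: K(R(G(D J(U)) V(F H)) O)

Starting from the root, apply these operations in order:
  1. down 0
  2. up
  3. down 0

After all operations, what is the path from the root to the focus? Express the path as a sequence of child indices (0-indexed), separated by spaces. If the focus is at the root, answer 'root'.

Step 1 (down 0): focus=R path=0 depth=1 children=['G', 'V'] left=[] right=['O'] parent=K
Step 2 (up): focus=K path=root depth=0 children=['R', 'O'] (at root)
Step 3 (down 0): focus=R path=0 depth=1 children=['G', 'V'] left=[] right=['O'] parent=K

Answer: 0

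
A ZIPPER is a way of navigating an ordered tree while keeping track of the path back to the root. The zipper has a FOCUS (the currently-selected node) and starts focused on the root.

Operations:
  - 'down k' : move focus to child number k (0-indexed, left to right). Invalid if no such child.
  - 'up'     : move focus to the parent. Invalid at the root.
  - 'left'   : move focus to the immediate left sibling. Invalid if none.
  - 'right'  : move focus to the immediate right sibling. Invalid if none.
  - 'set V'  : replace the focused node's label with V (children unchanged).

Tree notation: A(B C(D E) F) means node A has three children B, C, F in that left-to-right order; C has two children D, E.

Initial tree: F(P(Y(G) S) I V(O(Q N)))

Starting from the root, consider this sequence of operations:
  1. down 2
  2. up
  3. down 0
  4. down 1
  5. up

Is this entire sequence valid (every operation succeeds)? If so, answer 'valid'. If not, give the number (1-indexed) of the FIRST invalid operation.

Answer: valid

Derivation:
Step 1 (down 2): focus=V path=2 depth=1 children=['O'] left=['P', 'I'] right=[] parent=F
Step 2 (up): focus=F path=root depth=0 children=['P', 'I', 'V'] (at root)
Step 3 (down 0): focus=P path=0 depth=1 children=['Y', 'S'] left=[] right=['I', 'V'] parent=F
Step 4 (down 1): focus=S path=0/1 depth=2 children=[] left=['Y'] right=[] parent=P
Step 5 (up): focus=P path=0 depth=1 children=['Y', 'S'] left=[] right=['I', 'V'] parent=F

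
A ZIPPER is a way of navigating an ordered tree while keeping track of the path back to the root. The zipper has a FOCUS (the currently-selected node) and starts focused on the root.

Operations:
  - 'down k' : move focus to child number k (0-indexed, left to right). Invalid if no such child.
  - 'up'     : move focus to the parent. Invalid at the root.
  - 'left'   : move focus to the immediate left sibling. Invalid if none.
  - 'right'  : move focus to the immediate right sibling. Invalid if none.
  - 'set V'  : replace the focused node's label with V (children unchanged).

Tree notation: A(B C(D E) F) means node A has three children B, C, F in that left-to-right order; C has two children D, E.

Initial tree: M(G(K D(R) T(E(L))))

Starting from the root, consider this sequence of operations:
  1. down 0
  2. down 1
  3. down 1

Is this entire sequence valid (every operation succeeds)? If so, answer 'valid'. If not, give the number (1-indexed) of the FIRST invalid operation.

Answer: 3

Derivation:
Step 1 (down 0): focus=G path=0 depth=1 children=['K', 'D', 'T'] left=[] right=[] parent=M
Step 2 (down 1): focus=D path=0/1 depth=2 children=['R'] left=['K'] right=['T'] parent=G
Step 3 (down 1): INVALID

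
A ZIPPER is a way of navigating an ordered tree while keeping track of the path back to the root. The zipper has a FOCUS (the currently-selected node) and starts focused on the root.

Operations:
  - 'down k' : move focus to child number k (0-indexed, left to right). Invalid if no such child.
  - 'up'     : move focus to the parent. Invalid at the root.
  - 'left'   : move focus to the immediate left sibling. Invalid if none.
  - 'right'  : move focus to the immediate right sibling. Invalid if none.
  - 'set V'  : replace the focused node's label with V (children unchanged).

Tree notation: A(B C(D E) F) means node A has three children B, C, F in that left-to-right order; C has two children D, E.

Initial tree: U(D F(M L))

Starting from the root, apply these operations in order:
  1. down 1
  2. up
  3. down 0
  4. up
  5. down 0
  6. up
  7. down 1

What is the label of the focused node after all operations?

Step 1 (down 1): focus=F path=1 depth=1 children=['M', 'L'] left=['D'] right=[] parent=U
Step 2 (up): focus=U path=root depth=0 children=['D', 'F'] (at root)
Step 3 (down 0): focus=D path=0 depth=1 children=[] left=[] right=['F'] parent=U
Step 4 (up): focus=U path=root depth=0 children=['D', 'F'] (at root)
Step 5 (down 0): focus=D path=0 depth=1 children=[] left=[] right=['F'] parent=U
Step 6 (up): focus=U path=root depth=0 children=['D', 'F'] (at root)
Step 7 (down 1): focus=F path=1 depth=1 children=['M', 'L'] left=['D'] right=[] parent=U

Answer: F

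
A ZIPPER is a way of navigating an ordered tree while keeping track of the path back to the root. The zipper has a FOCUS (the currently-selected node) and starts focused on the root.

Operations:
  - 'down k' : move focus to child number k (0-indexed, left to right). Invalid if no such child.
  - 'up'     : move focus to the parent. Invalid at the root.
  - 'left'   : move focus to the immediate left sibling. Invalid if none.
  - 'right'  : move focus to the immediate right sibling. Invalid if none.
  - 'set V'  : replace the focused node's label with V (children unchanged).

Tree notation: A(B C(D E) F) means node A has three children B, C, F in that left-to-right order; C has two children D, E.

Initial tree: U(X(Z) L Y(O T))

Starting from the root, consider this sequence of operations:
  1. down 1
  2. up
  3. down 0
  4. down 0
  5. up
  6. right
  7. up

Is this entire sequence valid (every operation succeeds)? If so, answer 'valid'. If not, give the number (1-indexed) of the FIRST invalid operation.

Step 1 (down 1): focus=L path=1 depth=1 children=[] left=['X'] right=['Y'] parent=U
Step 2 (up): focus=U path=root depth=0 children=['X', 'L', 'Y'] (at root)
Step 3 (down 0): focus=X path=0 depth=1 children=['Z'] left=[] right=['L', 'Y'] parent=U
Step 4 (down 0): focus=Z path=0/0 depth=2 children=[] left=[] right=[] parent=X
Step 5 (up): focus=X path=0 depth=1 children=['Z'] left=[] right=['L', 'Y'] parent=U
Step 6 (right): focus=L path=1 depth=1 children=[] left=['X'] right=['Y'] parent=U
Step 7 (up): focus=U path=root depth=0 children=['X', 'L', 'Y'] (at root)

Answer: valid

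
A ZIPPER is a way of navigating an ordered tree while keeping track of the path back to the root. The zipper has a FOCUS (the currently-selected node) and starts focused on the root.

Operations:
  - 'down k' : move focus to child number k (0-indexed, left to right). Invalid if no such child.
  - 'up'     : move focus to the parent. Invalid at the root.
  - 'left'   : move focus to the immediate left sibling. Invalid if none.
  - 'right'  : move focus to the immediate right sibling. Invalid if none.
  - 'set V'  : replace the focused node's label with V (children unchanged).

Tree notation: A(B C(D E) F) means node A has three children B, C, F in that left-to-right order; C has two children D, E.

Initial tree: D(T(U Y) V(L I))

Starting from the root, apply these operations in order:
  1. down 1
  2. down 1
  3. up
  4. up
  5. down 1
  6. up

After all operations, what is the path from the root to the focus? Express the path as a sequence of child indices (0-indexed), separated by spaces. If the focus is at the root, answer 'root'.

Answer: root

Derivation:
Step 1 (down 1): focus=V path=1 depth=1 children=['L', 'I'] left=['T'] right=[] parent=D
Step 2 (down 1): focus=I path=1/1 depth=2 children=[] left=['L'] right=[] parent=V
Step 3 (up): focus=V path=1 depth=1 children=['L', 'I'] left=['T'] right=[] parent=D
Step 4 (up): focus=D path=root depth=0 children=['T', 'V'] (at root)
Step 5 (down 1): focus=V path=1 depth=1 children=['L', 'I'] left=['T'] right=[] parent=D
Step 6 (up): focus=D path=root depth=0 children=['T', 'V'] (at root)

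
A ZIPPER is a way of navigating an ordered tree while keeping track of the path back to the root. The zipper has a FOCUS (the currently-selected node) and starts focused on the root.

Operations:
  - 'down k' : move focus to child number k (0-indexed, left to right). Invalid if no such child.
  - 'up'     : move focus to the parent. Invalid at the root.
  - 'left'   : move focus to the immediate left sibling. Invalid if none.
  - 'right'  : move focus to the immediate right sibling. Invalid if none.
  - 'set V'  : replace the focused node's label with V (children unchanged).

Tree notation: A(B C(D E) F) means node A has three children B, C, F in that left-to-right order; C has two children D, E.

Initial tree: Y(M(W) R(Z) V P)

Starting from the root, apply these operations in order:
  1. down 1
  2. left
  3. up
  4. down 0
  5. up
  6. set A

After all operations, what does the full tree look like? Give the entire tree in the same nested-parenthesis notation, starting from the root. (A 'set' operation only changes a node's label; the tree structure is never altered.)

Step 1 (down 1): focus=R path=1 depth=1 children=['Z'] left=['M'] right=['V', 'P'] parent=Y
Step 2 (left): focus=M path=0 depth=1 children=['W'] left=[] right=['R', 'V', 'P'] parent=Y
Step 3 (up): focus=Y path=root depth=0 children=['M', 'R', 'V', 'P'] (at root)
Step 4 (down 0): focus=M path=0 depth=1 children=['W'] left=[] right=['R', 'V', 'P'] parent=Y
Step 5 (up): focus=Y path=root depth=0 children=['M', 'R', 'V', 'P'] (at root)
Step 6 (set A): focus=A path=root depth=0 children=['M', 'R', 'V', 'P'] (at root)

Answer: A(M(W) R(Z) V P)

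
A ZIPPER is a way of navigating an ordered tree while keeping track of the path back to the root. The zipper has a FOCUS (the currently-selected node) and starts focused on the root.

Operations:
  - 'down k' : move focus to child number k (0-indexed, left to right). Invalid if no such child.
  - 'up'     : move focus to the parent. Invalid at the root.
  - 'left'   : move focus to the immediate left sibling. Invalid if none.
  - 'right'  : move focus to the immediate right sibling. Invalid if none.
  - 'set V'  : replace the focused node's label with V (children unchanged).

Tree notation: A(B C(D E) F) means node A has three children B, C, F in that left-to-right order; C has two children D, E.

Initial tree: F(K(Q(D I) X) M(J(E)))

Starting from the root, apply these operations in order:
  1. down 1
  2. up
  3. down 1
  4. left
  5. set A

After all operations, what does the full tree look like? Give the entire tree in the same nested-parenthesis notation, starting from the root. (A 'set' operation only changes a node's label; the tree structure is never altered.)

Answer: F(A(Q(D I) X) M(J(E)))

Derivation:
Step 1 (down 1): focus=M path=1 depth=1 children=['J'] left=['K'] right=[] parent=F
Step 2 (up): focus=F path=root depth=0 children=['K', 'M'] (at root)
Step 3 (down 1): focus=M path=1 depth=1 children=['J'] left=['K'] right=[] parent=F
Step 4 (left): focus=K path=0 depth=1 children=['Q', 'X'] left=[] right=['M'] parent=F
Step 5 (set A): focus=A path=0 depth=1 children=['Q', 'X'] left=[] right=['M'] parent=F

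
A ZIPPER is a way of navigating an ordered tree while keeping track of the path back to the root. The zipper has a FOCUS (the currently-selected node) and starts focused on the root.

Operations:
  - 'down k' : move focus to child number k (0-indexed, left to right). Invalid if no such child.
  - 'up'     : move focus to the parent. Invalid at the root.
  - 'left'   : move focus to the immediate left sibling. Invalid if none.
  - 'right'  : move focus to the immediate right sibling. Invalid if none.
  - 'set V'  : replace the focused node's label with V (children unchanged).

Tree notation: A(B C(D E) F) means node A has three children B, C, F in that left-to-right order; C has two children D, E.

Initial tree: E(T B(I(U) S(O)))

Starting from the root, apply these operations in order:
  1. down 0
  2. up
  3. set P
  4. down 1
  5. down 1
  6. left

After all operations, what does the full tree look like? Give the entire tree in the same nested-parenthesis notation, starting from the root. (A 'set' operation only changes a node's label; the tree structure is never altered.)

Answer: P(T B(I(U) S(O)))

Derivation:
Step 1 (down 0): focus=T path=0 depth=1 children=[] left=[] right=['B'] parent=E
Step 2 (up): focus=E path=root depth=0 children=['T', 'B'] (at root)
Step 3 (set P): focus=P path=root depth=0 children=['T', 'B'] (at root)
Step 4 (down 1): focus=B path=1 depth=1 children=['I', 'S'] left=['T'] right=[] parent=P
Step 5 (down 1): focus=S path=1/1 depth=2 children=['O'] left=['I'] right=[] parent=B
Step 6 (left): focus=I path=1/0 depth=2 children=['U'] left=[] right=['S'] parent=B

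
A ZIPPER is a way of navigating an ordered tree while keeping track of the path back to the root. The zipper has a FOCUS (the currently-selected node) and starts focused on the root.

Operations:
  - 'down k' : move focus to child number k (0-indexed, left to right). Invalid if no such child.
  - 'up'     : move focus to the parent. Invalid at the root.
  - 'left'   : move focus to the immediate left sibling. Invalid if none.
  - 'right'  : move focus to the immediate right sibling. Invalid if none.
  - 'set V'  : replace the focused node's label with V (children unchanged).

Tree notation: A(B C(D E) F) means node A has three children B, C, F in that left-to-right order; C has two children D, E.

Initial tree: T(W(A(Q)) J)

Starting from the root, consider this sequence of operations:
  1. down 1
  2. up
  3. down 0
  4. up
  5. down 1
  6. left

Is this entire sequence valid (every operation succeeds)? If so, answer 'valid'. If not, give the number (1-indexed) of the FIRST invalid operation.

Answer: valid

Derivation:
Step 1 (down 1): focus=J path=1 depth=1 children=[] left=['W'] right=[] parent=T
Step 2 (up): focus=T path=root depth=0 children=['W', 'J'] (at root)
Step 3 (down 0): focus=W path=0 depth=1 children=['A'] left=[] right=['J'] parent=T
Step 4 (up): focus=T path=root depth=0 children=['W', 'J'] (at root)
Step 5 (down 1): focus=J path=1 depth=1 children=[] left=['W'] right=[] parent=T
Step 6 (left): focus=W path=0 depth=1 children=['A'] left=[] right=['J'] parent=T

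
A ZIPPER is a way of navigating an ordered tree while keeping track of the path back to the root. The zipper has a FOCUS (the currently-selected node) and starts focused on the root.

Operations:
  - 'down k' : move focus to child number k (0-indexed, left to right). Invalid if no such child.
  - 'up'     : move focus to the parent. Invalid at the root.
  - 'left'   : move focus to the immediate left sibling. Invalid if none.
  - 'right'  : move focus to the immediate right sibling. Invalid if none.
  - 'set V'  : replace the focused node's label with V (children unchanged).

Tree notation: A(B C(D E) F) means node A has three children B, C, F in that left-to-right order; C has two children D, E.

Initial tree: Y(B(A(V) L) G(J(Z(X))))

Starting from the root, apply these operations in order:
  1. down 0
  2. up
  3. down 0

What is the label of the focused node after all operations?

Answer: B

Derivation:
Step 1 (down 0): focus=B path=0 depth=1 children=['A', 'L'] left=[] right=['G'] parent=Y
Step 2 (up): focus=Y path=root depth=0 children=['B', 'G'] (at root)
Step 3 (down 0): focus=B path=0 depth=1 children=['A', 'L'] left=[] right=['G'] parent=Y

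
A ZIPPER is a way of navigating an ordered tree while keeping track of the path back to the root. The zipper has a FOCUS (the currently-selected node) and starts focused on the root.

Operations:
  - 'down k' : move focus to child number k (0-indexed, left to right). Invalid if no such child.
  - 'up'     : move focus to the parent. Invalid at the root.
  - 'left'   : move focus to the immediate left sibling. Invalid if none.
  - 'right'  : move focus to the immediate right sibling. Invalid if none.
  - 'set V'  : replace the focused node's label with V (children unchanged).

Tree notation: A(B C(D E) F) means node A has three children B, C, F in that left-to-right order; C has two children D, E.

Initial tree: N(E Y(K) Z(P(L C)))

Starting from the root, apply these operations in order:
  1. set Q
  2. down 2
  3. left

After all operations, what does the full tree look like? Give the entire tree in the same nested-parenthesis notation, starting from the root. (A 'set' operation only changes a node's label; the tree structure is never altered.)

Answer: Q(E Y(K) Z(P(L C)))

Derivation:
Step 1 (set Q): focus=Q path=root depth=0 children=['E', 'Y', 'Z'] (at root)
Step 2 (down 2): focus=Z path=2 depth=1 children=['P'] left=['E', 'Y'] right=[] parent=Q
Step 3 (left): focus=Y path=1 depth=1 children=['K'] left=['E'] right=['Z'] parent=Q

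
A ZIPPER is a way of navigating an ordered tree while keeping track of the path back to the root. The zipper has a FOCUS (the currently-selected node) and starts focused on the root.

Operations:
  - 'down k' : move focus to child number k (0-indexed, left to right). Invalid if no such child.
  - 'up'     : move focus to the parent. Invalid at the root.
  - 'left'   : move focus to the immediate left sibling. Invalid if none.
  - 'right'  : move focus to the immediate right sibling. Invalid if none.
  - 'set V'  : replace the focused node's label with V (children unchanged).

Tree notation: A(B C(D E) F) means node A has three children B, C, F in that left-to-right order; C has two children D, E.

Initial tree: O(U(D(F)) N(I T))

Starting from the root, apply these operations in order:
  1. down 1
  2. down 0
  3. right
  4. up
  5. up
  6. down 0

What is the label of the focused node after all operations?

Step 1 (down 1): focus=N path=1 depth=1 children=['I', 'T'] left=['U'] right=[] parent=O
Step 2 (down 0): focus=I path=1/0 depth=2 children=[] left=[] right=['T'] parent=N
Step 3 (right): focus=T path=1/1 depth=2 children=[] left=['I'] right=[] parent=N
Step 4 (up): focus=N path=1 depth=1 children=['I', 'T'] left=['U'] right=[] parent=O
Step 5 (up): focus=O path=root depth=0 children=['U', 'N'] (at root)
Step 6 (down 0): focus=U path=0 depth=1 children=['D'] left=[] right=['N'] parent=O

Answer: U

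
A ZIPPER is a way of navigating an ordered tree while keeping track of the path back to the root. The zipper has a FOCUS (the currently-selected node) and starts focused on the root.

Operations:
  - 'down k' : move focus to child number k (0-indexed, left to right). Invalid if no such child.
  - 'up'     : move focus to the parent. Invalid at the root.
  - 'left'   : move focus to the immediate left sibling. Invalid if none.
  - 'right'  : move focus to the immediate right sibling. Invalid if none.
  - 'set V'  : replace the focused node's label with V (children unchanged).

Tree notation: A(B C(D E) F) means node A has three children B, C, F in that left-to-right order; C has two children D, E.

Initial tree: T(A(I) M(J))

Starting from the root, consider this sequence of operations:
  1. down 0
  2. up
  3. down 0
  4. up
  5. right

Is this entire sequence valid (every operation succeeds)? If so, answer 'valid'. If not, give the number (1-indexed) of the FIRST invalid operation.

Step 1 (down 0): focus=A path=0 depth=1 children=['I'] left=[] right=['M'] parent=T
Step 2 (up): focus=T path=root depth=0 children=['A', 'M'] (at root)
Step 3 (down 0): focus=A path=0 depth=1 children=['I'] left=[] right=['M'] parent=T
Step 4 (up): focus=T path=root depth=0 children=['A', 'M'] (at root)
Step 5 (right): INVALID

Answer: 5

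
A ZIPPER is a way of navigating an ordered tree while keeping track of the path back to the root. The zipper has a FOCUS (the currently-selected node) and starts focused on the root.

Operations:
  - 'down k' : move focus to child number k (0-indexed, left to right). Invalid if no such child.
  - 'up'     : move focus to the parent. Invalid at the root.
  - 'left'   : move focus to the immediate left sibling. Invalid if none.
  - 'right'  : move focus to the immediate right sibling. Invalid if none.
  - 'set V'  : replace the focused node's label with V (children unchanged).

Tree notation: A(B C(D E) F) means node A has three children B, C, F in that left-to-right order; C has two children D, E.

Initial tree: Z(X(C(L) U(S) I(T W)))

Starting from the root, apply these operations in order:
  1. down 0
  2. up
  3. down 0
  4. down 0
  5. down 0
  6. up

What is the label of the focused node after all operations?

Step 1 (down 0): focus=X path=0 depth=1 children=['C', 'U', 'I'] left=[] right=[] parent=Z
Step 2 (up): focus=Z path=root depth=0 children=['X'] (at root)
Step 3 (down 0): focus=X path=0 depth=1 children=['C', 'U', 'I'] left=[] right=[] parent=Z
Step 4 (down 0): focus=C path=0/0 depth=2 children=['L'] left=[] right=['U', 'I'] parent=X
Step 5 (down 0): focus=L path=0/0/0 depth=3 children=[] left=[] right=[] parent=C
Step 6 (up): focus=C path=0/0 depth=2 children=['L'] left=[] right=['U', 'I'] parent=X

Answer: C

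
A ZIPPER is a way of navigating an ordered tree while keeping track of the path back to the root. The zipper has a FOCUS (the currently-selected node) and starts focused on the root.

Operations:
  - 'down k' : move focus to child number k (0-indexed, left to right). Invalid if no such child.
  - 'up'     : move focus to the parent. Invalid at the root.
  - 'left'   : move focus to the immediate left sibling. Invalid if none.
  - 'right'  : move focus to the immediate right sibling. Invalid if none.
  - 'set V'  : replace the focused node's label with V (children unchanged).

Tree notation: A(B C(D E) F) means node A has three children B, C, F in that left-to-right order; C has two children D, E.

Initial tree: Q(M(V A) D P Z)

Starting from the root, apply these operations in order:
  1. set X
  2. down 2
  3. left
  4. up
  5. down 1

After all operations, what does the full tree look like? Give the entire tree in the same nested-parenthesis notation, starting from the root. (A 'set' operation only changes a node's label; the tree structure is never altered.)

Answer: X(M(V A) D P Z)

Derivation:
Step 1 (set X): focus=X path=root depth=0 children=['M', 'D', 'P', 'Z'] (at root)
Step 2 (down 2): focus=P path=2 depth=1 children=[] left=['M', 'D'] right=['Z'] parent=X
Step 3 (left): focus=D path=1 depth=1 children=[] left=['M'] right=['P', 'Z'] parent=X
Step 4 (up): focus=X path=root depth=0 children=['M', 'D', 'P', 'Z'] (at root)
Step 5 (down 1): focus=D path=1 depth=1 children=[] left=['M'] right=['P', 'Z'] parent=X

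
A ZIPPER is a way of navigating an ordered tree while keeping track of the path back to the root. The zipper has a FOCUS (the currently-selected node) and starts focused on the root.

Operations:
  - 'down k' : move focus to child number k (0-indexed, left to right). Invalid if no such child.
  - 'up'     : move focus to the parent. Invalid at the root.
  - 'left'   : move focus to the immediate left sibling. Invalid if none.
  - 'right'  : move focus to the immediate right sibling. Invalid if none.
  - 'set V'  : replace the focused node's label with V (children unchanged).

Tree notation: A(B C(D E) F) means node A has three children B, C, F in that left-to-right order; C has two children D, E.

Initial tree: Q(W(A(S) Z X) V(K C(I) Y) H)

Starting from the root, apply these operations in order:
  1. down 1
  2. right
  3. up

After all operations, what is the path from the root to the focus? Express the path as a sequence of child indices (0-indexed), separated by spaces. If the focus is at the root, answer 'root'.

Answer: root

Derivation:
Step 1 (down 1): focus=V path=1 depth=1 children=['K', 'C', 'Y'] left=['W'] right=['H'] parent=Q
Step 2 (right): focus=H path=2 depth=1 children=[] left=['W', 'V'] right=[] parent=Q
Step 3 (up): focus=Q path=root depth=0 children=['W', 'V', 'H'] (at root)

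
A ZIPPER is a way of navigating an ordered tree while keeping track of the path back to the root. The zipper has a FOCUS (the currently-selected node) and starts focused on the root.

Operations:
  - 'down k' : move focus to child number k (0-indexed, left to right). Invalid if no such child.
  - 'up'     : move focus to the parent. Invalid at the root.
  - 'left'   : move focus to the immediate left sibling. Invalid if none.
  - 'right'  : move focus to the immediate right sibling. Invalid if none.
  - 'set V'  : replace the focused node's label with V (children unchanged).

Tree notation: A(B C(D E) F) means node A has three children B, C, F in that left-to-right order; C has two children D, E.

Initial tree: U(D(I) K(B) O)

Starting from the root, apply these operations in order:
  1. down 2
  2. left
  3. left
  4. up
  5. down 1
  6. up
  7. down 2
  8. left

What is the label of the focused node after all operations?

Answer: K

Derivation:
Step 1 (down 2): focus=O path=2 depth=1 children=[] left=['D', 'K'] right=[] parent=U
Step 2 (left): focus=K path=1 depth=1 children=['B'] left=['D'] right=['O'] parent=U
Step 3 (left): focus=D path=0 depth=1 children=['I'] left=[] right=['K', 'O'] parent=U
Step 4 (up): focus=U path=root depth=0 children=['D', 'K', 'O'] (at root)
Step 5 (down 1): focus=K path=1 depth=1 children=['B'] left=['D'] right=['O'] parent=U
Step 6 (up): focus=U path=root depth=0 children=['D', 'K', 'O'] (at root)
Step 7 (down 2): focus=O path=2 depth=1 children=[] left=['D', 'K'] right=[] parent=U
Step 8 (left): focus=K path=1 depth=1 children=['B'] left=['D'] right=['O'] parent=U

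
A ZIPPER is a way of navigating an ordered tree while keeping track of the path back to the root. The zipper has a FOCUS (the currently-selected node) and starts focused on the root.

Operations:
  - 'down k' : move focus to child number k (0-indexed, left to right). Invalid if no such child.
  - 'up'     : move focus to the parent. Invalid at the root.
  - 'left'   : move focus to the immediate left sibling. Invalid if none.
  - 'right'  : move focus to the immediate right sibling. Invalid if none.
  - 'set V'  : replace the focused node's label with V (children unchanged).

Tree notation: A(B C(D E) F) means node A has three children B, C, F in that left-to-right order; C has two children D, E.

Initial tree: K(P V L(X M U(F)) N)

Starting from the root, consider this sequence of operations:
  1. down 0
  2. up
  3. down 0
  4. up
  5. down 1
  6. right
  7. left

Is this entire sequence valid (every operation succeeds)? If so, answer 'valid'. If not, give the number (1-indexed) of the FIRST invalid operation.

Step 1 (down 0): focus=P path=0 depth=1 children=[] left=[] right=['V', 'L', 'N'] parent=K
Step 2 (up): focus=K path=root depth=0 children=['P', 'V', 'L', 'N'] (at root)
Step 3 (down 0): focus=P path=0 depth=1 children=[] left=[] right=['V', 'L', 'N'] parent=K
Step 4 (up): focus=K path=root depth=0 children=['P', 'V', 'L', 'N'] (at root)
Step 5 (down 1): focus=V path=1 depth=1 children=[] left=['P'] right=['L', 'N'] parent=K
Step 6 (right): focus=L path=2 depth=1 children=['X', 'M', 'U'] left=['P', 'V'] right=['N'] parent=K
Step 7 (left): focus=V path=1 depth=1 children=[] left=['P'] right=['L', 'N'] parent=K

Answer: valid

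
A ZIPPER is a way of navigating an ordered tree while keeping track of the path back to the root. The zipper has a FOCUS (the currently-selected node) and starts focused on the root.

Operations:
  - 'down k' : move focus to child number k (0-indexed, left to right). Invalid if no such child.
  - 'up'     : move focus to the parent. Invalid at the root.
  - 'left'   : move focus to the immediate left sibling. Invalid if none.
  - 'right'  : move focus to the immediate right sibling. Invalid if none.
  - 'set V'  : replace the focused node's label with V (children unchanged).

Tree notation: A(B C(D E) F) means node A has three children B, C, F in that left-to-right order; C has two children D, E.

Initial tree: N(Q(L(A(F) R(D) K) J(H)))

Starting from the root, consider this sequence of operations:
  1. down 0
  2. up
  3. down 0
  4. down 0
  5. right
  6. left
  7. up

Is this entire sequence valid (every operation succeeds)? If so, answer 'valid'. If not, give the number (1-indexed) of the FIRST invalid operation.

Step 1 (down 0): focus=Q path=0 depth=1 children=['L', 'J'] left=[] right=[] parent=N
Step 2 (up): focus=N path=root depth=0 children=['Q'] (at root)
Step 3 (down 0): focus=Q path=0 depth=1 children=['L', 'J'] left=[] right=[] parent=N
Step 4 (down 0): focus=L path=0/0 depth=2 children=['A', 'R', 'K'] left=[] right=['J'] parent=Q
Step 5 (right): focus=J path=0/1 depth=2 children=['H'] left=['L'] right=[] parent=Q
Step 6 (left): focus=L path=0/0 depth=2 children=['A', 'R', 'K'] left=[] right=['J'] parent=Q
Step 7 (up): focus=Q path=0 depth=1 children=['L', 'J'] left=[] right=[] parent=N

Answer: valid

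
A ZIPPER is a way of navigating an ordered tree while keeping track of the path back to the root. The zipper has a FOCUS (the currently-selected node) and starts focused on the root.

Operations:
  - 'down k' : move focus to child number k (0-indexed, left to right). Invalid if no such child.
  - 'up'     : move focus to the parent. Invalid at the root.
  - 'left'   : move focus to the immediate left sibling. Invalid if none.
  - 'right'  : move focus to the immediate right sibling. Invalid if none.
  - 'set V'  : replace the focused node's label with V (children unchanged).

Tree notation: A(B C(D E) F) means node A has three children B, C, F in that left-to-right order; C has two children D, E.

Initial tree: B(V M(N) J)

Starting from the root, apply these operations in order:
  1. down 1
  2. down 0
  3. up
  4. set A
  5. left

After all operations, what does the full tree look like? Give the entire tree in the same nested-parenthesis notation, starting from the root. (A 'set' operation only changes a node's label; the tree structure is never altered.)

Answer: B(V A(N) J)

Derivation:
Step 1 (down 1): focus=M path=1 depth=1 children=['N'] left=['V'] right=['J'] parent=B
Step 2 (down 0): focus=N path=1/0 depth=2 children=[] left=[] right=[] parent=M
Step 3 (up): focus=M path=1 depth=1 children=['N'] left=['V'] right=['J'] parent=B
Step 4 (set A): focus=A path=1 depth=1 children=['N'] left=['V'] right=['J'] parent=B
Step 5 (left): focus=V path=0 depth=1 children=[] left=[] right=['A', 'J'] parent=B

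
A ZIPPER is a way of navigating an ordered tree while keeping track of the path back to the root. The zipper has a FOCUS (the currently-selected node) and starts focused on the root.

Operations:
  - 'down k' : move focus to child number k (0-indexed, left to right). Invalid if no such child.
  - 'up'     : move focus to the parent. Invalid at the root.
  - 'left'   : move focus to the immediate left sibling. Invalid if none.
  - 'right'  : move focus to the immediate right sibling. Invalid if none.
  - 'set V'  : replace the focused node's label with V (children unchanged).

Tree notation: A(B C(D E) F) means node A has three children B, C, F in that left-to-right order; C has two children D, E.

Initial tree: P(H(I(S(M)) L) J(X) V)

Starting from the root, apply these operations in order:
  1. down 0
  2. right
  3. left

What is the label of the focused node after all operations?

Answer: H

Derivation:
Step 1 (down 0): focus=H path=0 depth=1 children=['I', 'L'] left=[] right=['J', 'V'] parent=P
Step 2 (right): focus=J path=1 depth=1 children=['X'] left=['H'] right=['V'] parent=P
Step 3 (left): focus=H path=0 depth=1 children=['I', 'L'] left=[] right=['J', 'V'] parent=P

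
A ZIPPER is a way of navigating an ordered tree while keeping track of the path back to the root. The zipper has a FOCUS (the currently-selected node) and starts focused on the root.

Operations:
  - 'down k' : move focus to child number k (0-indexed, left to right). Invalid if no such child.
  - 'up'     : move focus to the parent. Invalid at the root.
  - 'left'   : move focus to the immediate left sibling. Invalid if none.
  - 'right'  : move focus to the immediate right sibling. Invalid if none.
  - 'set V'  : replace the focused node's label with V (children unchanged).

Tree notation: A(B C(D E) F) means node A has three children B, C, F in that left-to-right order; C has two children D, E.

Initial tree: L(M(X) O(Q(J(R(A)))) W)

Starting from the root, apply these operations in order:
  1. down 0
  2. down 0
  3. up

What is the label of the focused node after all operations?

Answer: M

Derivation:
Step 1 (down 0): focus=M path=0 depth=1 children=['X'] left=[] right=['O', 'W'] parent=L
Step 2 (down 0): focus=X path=0/0 depth=2 children=[] left=[] right=[] parent=M
Step 3 (up): focus=M path=0 depth=1 children=['X'] left=[] right=['O', 'W'] parent=L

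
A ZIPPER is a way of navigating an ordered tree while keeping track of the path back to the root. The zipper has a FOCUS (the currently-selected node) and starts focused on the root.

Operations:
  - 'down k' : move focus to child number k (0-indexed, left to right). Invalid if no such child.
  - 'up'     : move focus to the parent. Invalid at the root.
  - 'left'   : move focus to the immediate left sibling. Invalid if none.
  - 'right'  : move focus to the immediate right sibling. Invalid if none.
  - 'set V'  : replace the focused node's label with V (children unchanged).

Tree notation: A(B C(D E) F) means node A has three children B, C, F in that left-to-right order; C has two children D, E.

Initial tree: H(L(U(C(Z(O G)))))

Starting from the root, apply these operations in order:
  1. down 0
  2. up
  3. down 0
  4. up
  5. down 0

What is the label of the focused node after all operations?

Step 1 (down 0): focus=L path=0 depth=1 children=['U'] left=[] right=[] parent=H
Step 2 (up): focus=H path=root depth=0 children=['L'] (at root)
Step 3 (down 0): focus=L path=0 depth=1 children=['U'] left=[] right=[] parent=H
Step 4 (up): focus=H path=root depth=0 children=['L'] (at root)
Step 5 (down 0): focus=L path=0 depth=1 children=['U'] left=[] right=[] parent=H

Answer: L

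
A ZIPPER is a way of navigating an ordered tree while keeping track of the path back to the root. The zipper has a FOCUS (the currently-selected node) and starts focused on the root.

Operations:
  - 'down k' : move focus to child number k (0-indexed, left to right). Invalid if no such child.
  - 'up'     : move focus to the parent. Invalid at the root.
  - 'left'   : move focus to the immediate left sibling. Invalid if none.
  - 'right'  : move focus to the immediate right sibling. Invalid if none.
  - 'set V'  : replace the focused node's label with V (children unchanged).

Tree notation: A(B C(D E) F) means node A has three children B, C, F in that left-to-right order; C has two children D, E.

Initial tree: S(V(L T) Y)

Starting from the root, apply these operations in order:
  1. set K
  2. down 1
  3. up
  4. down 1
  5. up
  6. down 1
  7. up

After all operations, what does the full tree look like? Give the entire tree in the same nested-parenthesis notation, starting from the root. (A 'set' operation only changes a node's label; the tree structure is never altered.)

Answer: K(V(L T) Y)

Derivation:
Step 1 (set K): focus=K path=root depth=0 children=['V', 'Y'] (at root)
Step 2 (down 1): focus=Y path=1 depth=1 children=[] left=['V'] right=[] parent=K
Step 3 (up): focus=K path=root depth=0 children=['V', 'Y'] (at root)
Step 4 (down 1): focus=Y path=1 depth=1 children=[] left=['V'] right=[] parent=K
Step 5 (up): focus=K path=root depth=0 children=['V', 'Y'] (at root)
Step 6 (down 1): focus=Y path=1 depth=1 children=[] left=['V'] right=[] parent=K
Step 7 (up): focus=K path=root depth=0 children=['V', 'Y'] (at root)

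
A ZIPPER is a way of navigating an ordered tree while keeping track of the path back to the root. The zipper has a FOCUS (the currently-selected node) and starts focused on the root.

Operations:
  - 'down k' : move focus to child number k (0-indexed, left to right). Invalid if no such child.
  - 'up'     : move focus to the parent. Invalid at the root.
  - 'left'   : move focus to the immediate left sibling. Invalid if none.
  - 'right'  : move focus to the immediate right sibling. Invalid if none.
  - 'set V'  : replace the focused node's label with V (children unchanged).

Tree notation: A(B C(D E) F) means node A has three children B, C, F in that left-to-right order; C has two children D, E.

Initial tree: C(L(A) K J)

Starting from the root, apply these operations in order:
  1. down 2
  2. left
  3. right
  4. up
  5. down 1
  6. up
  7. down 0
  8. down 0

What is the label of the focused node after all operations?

Step 1 (down 2): focus=J path=2 depth=1 children=[] left=['L', 'K'] right=[] parent=C
Step 2 (left): focus=K path=1 depth=1 children=[] left=['L'] right=['J'] parent=C
Step 3 (right): focus=J path=2 depth=1 children=[] left=['L', 'K'] right=[] parent=C
Step 4 (up): focus=C path=root depth=0 children=['L', 'K', 'J'] (at root)
Step 5 (down 1): focus=K path=1 depth=1 children=[] left=['L'] right=['J'] parent=C
Step 6 (up): focus=C path=root depth=0 children=['L', 'K', 'J'] (at root)
Step 7 (down 0): focus=L path=0 depth=1 children=['A'] left=[] right=['K', 'J'] parent=C
Step 8 (down 0): focus=A path=0/0 depth=2 children=[] left=[] right=[] parent=L

Answer: A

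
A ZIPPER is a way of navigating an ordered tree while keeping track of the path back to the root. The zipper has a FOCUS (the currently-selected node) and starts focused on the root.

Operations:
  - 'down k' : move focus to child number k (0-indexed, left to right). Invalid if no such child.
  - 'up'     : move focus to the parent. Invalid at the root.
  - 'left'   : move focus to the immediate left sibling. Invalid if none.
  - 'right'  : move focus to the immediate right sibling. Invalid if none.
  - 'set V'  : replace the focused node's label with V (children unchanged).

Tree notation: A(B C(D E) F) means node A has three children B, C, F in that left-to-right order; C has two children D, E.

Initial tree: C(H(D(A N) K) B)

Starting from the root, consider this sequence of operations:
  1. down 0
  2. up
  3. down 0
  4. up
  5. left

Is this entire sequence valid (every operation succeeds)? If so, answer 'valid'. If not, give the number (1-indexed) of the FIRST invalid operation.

Answer: 5

Derivation:
Step 1 (down 0): focus=H path=0 depth=1 children=['D', 'K'] left=[] right=['B'] parent=C
Step 2 (up): focus=C path=root depth=0 children=['H', 'B'] (at root)
Step 3 (down 0): focus=H path=0 depth=1 children=['D', 'K'] left=[] right=['B'] parent=C
Step 4 (up): focus=C path=root depth=0 children=['H', 'B'] (at root)
Step 5 (left): INVALID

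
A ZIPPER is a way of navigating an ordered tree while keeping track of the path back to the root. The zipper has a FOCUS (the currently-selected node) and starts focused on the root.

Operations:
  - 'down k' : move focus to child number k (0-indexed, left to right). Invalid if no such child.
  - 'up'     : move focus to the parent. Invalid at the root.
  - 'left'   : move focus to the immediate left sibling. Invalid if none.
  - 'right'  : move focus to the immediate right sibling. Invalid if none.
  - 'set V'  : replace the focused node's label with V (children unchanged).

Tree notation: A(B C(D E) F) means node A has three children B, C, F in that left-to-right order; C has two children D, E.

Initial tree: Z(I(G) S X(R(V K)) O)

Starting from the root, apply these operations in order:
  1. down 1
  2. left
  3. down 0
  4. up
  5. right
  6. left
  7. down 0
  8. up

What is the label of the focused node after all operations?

Step 1 (down 1): focus=S path=1 depth=1 children=[] left=['I'] right=['X', 'O'] parent=Z
Step 2 (left): focus=I path=0 depth=1 children=['G'] left=[] right=['S', 'X', 'O'] parent=Z
Step 3 (down 0): focus=G path=0/0 depth=2 children=[] left=[] right=[] parent=I
Step 4 (up): focus=I path=0 depth=1 children=['G'] left=[] right=['S', 'X', 'O'] parent=Z
Step 5 (right): focus=S path=1 depth=1 children=[] left=['I'] right=['X', 'O'] parent=Z
Step 6 (left): focus=I path=0 depth=1 children=['G'] left=[] right=['S', 'X', 'O'] parent=Z
Step 7 (down 0): focus=G path=0/0 depth=2 children=[] left=[] right=[] parent=I
Step 8 (up): focus=I path=0 depth=1 children=['G'] left=[] right=['S', 'X', 'O'] parent=Z

Answer: I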